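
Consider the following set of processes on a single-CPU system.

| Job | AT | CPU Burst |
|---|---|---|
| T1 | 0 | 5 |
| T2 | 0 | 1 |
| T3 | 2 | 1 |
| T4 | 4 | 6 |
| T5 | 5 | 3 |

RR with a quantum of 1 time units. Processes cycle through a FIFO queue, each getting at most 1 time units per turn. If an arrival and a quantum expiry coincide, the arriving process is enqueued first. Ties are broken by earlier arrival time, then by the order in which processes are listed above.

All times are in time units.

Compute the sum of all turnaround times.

35

Gantt: | T1 0-1 | T2 1-2 | T1 2-3 | T3 3-4 | T1 4-5 | T4 5-6 | T5 6-7 | T1 7-8 | T4 8-9 | T5 9-10 | T1 10-11 | T4 11-12 | T5 12-13 | T4 13-16 |
Completion: T1=11  T2=2  T3=4  T4=16  T5=13
Turnaround = completion − arrival: T1=11, T2=2, T3=2, T4=12, T5=8
Total turnaround = 11 + 2 + 2 + 12 + 8 = 35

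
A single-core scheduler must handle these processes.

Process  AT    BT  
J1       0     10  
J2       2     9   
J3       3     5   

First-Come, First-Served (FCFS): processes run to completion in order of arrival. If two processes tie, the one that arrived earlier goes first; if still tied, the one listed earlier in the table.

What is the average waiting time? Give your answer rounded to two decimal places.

Schedule: | J1 0-10 | J2 10-19 | J3 19-24 |
Completion: J1=10  J2=19  J3=24
Turnaround (C−A): J1=10  J2=17  J3=21
Waiting times: J1=0, J2=8, J3=16
Average waiting = (0+8+16) / 3 = 24/3 = 8.00

8.00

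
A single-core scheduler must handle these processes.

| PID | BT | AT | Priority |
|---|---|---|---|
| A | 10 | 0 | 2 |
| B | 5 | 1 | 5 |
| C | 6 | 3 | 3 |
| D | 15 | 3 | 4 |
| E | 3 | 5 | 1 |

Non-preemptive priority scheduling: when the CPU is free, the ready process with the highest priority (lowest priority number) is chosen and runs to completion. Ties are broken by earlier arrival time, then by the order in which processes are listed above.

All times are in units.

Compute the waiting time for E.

Gantt: | A 0-10 | E 10-13 | C 13-19 | D 19-34 | B 34-39 |
Completion: A=10  B=39  C=19  D=34  E=13
Turnaround (C−A): A=10  B=38  C=16  D=31  E=8
Waiting(E) = turnaround − burst = 8 − 3 = 5

5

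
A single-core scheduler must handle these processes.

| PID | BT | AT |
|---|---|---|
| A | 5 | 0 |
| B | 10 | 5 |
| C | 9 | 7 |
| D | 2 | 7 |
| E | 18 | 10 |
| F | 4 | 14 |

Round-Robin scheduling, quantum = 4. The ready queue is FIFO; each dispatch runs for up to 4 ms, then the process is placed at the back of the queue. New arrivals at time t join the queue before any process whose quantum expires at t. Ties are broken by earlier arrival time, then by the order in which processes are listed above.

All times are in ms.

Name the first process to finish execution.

A

Schedule: | A 0-5 | B 5-9 | C 9-13 | D 13-15 | B 15-19 | E 19-23 | C 23-27 | F 27-31 | B 31-33 | E 33-37 | C 37-38 | E 38-48 |
Completion: A=5  B=33  C=38  D=15  E=48  F=31
Finish order: A → D → F → B → C → E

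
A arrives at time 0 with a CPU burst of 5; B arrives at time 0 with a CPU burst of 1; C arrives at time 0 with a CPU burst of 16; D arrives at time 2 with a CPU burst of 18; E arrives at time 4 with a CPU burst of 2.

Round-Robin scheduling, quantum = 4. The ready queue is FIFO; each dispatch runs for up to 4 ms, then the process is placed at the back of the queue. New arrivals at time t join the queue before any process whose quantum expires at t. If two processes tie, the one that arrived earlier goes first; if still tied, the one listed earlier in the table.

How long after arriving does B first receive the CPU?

4

Timeline: | A 0-4 | B 4-5 | C 5-9 | D 9-13 | E 13-15 | A 15-16 | C 16-20 | D 20-24 | C 24-28 | D 28-32 | C 32-36 | D 36-42 |
Completion: A=16  B=5  C=36  D=42  E=15
Response(B) = first start − arrival = 4 − 0 = 4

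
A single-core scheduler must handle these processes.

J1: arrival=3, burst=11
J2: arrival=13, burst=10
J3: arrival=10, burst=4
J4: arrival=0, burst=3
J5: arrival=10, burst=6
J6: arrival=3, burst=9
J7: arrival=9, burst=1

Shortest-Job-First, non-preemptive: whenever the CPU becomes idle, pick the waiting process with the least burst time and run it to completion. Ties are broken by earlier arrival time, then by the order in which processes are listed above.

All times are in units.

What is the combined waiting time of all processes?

Timeline: | J4 0-3 | J6 3-12 | J7 12-13 | J3 13-17 | J5 17-23 | J2 23-33 | J1 33-44 |
Completion: J1=44  J2=33  J3=17  J4=3  J5=23  J6=12  J7=13
Turnaround (C−A): J1=41  J2=20  J3=7  J4=3  J5=13  J6=9  J7=4
Waiting = turnaround − burst: J1=30, J2=10, J3=3, J4=0, J5=7, J6=0, J7=3
Total waiting = 30 + 10 + 3 + 0 + 7 + 0 + 3 = 53

53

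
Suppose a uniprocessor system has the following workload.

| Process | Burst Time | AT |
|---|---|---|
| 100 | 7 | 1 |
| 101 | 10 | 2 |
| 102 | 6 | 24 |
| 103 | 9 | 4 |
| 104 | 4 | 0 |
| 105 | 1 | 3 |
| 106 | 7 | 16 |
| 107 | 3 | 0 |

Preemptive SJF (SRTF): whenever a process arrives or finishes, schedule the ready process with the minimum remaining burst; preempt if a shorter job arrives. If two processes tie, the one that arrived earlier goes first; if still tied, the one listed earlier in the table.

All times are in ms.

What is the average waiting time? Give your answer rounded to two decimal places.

8.75

Timeline: | 107 0-3 | 105 3-4 | 104 4-8 | 100 8-15 | 103 15-16 | 106 16-23 | 103 23-24 | 102 24-30 | 103 30-37 | 101 37-47 |
Completion: 100=15  101=47  102=30  103=37  104=8  105=4  106=23  107=3
Turnaround (C−A): 100=14  101=45  102=6  103=33  104=8  105=1  106=7  107=3
Waiting times: 100=7, 101=35, 102=0, 103=24, 104=4, 105=0, 106=0, 107=0
Average waiting = (7+35+0+24+4+0+0+0) / 8 = 70/8 = 8.75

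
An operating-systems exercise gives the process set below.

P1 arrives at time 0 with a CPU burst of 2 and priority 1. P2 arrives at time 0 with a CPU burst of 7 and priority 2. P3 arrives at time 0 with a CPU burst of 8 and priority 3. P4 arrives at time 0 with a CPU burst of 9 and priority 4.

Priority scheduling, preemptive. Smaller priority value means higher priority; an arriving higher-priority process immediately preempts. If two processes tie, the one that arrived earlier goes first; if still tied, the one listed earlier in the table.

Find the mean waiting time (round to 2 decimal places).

Schedule: | P1 0-2 | P2 2-9 | P3 9-17 | P4 17-26 |
Completion: P1=2  P2=9  P3=17  P4=26
Waiting times: P1=0, P2=2, P3=9, P4=17
Average waiting = (0+2+9+17) / 4 = 28/4 = 7.00

7.00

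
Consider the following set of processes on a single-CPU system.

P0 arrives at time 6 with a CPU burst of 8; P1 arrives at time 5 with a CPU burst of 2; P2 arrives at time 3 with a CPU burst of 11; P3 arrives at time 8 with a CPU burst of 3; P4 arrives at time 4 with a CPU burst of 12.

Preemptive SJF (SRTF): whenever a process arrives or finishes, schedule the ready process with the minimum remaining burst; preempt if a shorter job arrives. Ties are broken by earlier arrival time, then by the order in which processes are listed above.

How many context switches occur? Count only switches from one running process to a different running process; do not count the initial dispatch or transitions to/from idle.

6

Schedule: | idle 0-3 | P2 3-5 | P1 5-7 | P0 7-8 | P3 8-11 | P0 11-18 | P2 18-27 | P4 27-39 |
Completion: P0=18  P1=7  P2=27  P3=11  P4=39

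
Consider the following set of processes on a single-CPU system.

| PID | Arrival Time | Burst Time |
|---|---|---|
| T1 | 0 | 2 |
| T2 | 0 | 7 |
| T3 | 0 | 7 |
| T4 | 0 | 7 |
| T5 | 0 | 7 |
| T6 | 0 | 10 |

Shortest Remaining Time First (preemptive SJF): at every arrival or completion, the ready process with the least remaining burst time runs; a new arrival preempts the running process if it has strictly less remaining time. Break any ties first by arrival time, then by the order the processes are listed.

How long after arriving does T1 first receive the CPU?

Gantt: | T1 0-2 | T2 2-9 | T3 9-16 | T4 16-23 | T5 23-30 | T6 30-40 |
Completion: T1=2  T2=9  T3=16  T4=23  T5=30  T6=40
Turnaround (C−A): T1=2  T2=9  T3=16  T4=23  T5=30  T6=40
Response(T1) = first start − arrival = 0 − 0 = 0

0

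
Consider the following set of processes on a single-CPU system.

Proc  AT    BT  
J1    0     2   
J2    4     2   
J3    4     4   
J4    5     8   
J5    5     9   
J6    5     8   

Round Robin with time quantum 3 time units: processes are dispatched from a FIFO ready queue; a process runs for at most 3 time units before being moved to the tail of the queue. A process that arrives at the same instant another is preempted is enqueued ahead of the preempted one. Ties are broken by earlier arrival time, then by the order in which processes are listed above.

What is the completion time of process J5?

33

Gantt: | J1 0-2 | idle 2-4 | J2 4-6 | J3 6-9 | J4 9-12 | J5 12-15 | J6 15-18 | J3 18-19 | J4 19-22 | J5 22-25 | J6 25-28 | J4 28-30 | J5 30-33 | J6 33-35 |
Completion: J1=2  J2=6  J3=19  J4=30  J5=33  J6=35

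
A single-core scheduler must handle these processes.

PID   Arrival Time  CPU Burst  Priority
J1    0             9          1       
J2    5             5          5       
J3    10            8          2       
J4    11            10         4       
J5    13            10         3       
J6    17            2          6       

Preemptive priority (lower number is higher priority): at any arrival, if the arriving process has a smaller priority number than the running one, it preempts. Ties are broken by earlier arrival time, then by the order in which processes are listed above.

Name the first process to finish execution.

Timeline: | J1 0-9 | J2 9-10 | J3 10-18 | J5 18-28 | J4 28-38 | J2 38-42 | J6 42-44 |
Completion: J1=9  J2=42  J3=18  J4=38  J5=28  J6=44
Turnaround (C−A): J1=9  J2=37  J3=8  J4=27  J5=15  J6=27
Finish order: J1 → J3 → J5 → J4 → J2 → J6

J1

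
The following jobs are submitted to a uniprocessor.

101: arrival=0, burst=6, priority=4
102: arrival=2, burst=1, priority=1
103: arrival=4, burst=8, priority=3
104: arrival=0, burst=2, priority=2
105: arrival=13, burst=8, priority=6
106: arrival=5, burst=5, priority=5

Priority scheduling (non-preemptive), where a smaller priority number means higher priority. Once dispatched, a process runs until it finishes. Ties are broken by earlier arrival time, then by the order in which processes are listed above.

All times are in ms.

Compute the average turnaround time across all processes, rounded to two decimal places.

Timeline: | 104 0-2 | 102 2-3 | 101 3-9 | 103 9-17 | 106 17-22 | 105 22-30 |
Completion: 101=9  102=3  103=17  104=2  105=30  106=22
Turnaround (C−A): 101=9  102=1  103=13  104=2  105=17  106=17
Turnaround times: 101=9, 102=1, 103=13, 104=2, 105=17, 106=17
Average turnaround = (9+1+13+2+17+17) / 6 = 59/6 = 9.83

9.83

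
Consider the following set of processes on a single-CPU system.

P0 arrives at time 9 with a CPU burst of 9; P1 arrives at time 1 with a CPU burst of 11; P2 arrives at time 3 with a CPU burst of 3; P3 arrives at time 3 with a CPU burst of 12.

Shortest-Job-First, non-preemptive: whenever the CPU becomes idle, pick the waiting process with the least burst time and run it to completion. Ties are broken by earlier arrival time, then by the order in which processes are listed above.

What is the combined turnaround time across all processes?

71

Gantt: | idle 0-1 | P1 1-12 | P2 12-15 | P0 15-24 | P3 24-36 |
Completion: P0=24  P1=12  P2=15  P3=36
Turnaround = completion − arrival: P0=15, P1=11, P2=12, P3=33
Total turnaround = 15 + 11 + 12 + 33 = 71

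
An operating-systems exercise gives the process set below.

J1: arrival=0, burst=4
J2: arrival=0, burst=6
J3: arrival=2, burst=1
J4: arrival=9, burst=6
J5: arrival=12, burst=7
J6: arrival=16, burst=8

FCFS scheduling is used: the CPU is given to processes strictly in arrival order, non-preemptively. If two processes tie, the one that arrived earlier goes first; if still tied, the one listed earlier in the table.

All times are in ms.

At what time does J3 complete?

Gantt: | J1 0-4 | J2 4-10 | J3 10-11 | J4 11-17 | J5 17-24 | J6 24-32 |
Completion: J1=4  J2=10  J3=11  J4=17  J5=24  J6=32

11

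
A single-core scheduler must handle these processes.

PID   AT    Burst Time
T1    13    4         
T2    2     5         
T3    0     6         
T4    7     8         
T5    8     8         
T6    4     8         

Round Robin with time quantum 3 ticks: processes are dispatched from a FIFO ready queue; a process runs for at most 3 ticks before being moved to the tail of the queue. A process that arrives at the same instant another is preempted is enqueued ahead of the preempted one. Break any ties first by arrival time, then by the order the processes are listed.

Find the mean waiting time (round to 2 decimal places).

15.83

Schedule: | T3 0-3 | T2 3-6 | T3 6-9 | T6 9-12 | T2 12-14 | T4 14-17 | T5 17-20 | T6 20-23 | T1 23-26 | T4 26-29 | T5 29-32 | T6 32-34 | T1 34-35 | T4 35-37 | T5 37-39 |
Completion: T1=35  T2=14  T3=9  T4=37  T5=39  T6=34
Turnaround (C−A): T1=22  T2=12  T3=9  T4=30  T5=31  T6=30
Waiting times: T1=18, T2=7, T3=3, T4=22, T5=23, T6=22
Average waiting = (18+7+3+22+23+22) / 6 = 95/6 = 15.83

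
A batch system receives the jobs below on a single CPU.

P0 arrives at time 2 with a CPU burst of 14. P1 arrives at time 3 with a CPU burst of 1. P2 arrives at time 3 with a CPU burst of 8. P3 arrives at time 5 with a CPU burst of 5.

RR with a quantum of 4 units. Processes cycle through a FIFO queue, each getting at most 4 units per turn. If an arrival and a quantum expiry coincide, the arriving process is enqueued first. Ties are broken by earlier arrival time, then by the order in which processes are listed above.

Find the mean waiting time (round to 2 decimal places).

Schedule: | idle 0-2 | P0 2-6 | P1 6-7 | P2 7-11 | P3 11-15 | P0 15-19 | P2 19-23 | P3 23-24 | P0 24-30 |
Completion: P0=30  P1=7  P2=23  P3=24
Turnaround (C−A): P0=28  P1=4  P2=20  P3=19
Waiting times: P0=14, P1=3, P2=12, P3=14
Average waiting = (14+3+12+14) / 4 = 43/4 = 10.75

10.75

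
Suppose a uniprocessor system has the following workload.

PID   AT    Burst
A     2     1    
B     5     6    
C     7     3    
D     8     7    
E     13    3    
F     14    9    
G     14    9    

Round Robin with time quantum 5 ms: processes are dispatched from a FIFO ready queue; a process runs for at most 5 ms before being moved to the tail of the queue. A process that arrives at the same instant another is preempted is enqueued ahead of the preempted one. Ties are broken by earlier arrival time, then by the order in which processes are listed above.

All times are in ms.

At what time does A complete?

3

Schedule: | idle 0-2 | A 2-3 | idle 3-5 | B 5-10 | C 10-13 | D 13-18 | B 18-19 | E 19-22 | F 22-27 | G 27-32 | D 32-34 | F 34-38 | G 38-42 |
Completion: A=3  B=19  C=13  D=34  E=22  F=38  G=42
Turnaround (C−A): A=1  B=14  C=6  D=26  E=9  F=24  G=28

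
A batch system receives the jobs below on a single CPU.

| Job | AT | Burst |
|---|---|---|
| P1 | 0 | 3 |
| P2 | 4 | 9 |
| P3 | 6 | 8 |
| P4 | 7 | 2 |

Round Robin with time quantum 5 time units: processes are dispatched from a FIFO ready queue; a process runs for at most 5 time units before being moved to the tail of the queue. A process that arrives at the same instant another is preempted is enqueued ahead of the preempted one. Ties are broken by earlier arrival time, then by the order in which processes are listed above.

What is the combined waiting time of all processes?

23

Timeline: | P1 0-3 | idle 3-4 | P2 4-9 | P3 9-14 | P4 14-16 | P2 16-20 | P3 20-23 |
Completion: P1=3  P2=20  P3=23  P4=16
Turnaround (C−A): P1=3  P2=16  P3=17  P4=9
Waiting = turnaround − burst: P1=0, P2=7, P3=9, P4=7
Total waiting = 0 + 7 + 9 + 7 = 23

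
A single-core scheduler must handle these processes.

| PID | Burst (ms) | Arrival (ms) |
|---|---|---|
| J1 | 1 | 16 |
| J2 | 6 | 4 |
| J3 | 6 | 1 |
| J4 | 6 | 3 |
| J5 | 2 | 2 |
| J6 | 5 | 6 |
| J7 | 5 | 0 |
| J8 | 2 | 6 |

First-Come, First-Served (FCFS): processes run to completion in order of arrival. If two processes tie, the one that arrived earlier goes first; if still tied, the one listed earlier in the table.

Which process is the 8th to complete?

J1

Gantt: | J7 0-5 | J3 5-11 | J5 11-13 | J4 13-19 | J2 19-25 | J6 25-30 | J8 30-32 | J1 32-33 |
Completion: J1=33  J2=25  J3=11  J4=19  J5=13  J6=30  J7=5  J8=32
Turnaround (C−A): J1=17  J2=21  J3=10  J4=16  J5=11  J6=24  J7=5  J8=26
Finish order: J7 → J3 → J5 → J4 → J2 → J6 → J8 → J1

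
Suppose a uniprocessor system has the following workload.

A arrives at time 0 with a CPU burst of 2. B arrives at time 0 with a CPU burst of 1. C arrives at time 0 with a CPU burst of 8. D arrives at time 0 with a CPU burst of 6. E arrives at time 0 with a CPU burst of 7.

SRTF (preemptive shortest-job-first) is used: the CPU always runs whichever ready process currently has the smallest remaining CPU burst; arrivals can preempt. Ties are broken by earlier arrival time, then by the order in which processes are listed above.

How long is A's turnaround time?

3

Timeline: | B 0-1 | A 1-3 | D 3-9 | E 9-16 | C 16-24 |
Completion: A=3  B=1  C=24  D=9  E=16
Turnaround (C−A): A=3  B=1  C=24  D=9  E=16
Turnaround(A) = completion − arrival = 3 − 0 = 3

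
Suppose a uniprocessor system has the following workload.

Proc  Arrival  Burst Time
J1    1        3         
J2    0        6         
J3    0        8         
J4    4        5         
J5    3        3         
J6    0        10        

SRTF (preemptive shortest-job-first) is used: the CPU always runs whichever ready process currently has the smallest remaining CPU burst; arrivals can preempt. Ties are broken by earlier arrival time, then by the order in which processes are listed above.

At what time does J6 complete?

35

Schedule: | J2 0-1 | J1 1-4 | J5 4-7 | J2 7-12 | J4 12-17 | J3 17-25 | J6 25-35 |
Completion: J1=4  J2=12  J3=25  J4=17  J5=7  J6=35
Turnaround (C−A): J1=3  J2=12  J3=25  J4=13  J5=4  J6=35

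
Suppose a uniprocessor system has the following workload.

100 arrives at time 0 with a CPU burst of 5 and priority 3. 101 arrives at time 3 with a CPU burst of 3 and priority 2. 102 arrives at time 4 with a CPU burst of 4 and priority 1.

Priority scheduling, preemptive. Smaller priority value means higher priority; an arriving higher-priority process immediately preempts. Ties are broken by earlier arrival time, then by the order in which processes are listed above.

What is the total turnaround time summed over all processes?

23

Schedule: | 100 0-3 | 101 3-4 | 102 4-8 | 101 8-10 | 100 10-12 |
Completion: 100=12  101=10  102=8
Turnaround (C−A): 100=12  101=7  102=4
Turnaround = completion − arrival: 100=12, 101=7, 102=4
Total turnaround = 12 + 7 + 4 = 23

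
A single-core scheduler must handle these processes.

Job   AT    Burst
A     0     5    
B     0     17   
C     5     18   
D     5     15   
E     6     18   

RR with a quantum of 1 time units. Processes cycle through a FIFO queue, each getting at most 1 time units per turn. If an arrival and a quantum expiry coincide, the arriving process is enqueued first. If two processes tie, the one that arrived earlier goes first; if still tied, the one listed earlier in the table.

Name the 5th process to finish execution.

E

Schedule: | A 0-1 | B 1-2 | A 2-3 | B 3-4 | A 4-5 | B 5-6 | C 6-7 | D 7-8 | A 8-9 | E 9-10 | B 10-11 | C 11-12 | D 12-13 | A 13-14 | E 14-15 | B 15-16 | C 16-17 | D 17-18 | E 18-19 | B 19-20 | C 20-21 | D 21-22 | E 22-23 | B 23-24 | C 24-25 | D 25-26 | E 26-27 | B 27-28 | C 28-29 | D 29-30 | E 30-31 | B 31-32 | C 32-33 | D 33-34 | E 34-35 | B 35-36 | C 36-37 | D 37-38 | E 38-39 | B 39-40 | C 40-41 | D 41-42 | E 42-43 | B 43-44 | C 44-45 | D 45-46 | E 46-47 | B 47-48 | C 48-49 | D 49-50 | E 50-51 | B 51-52 | C 52-53 | D 53-54 | E 54-55 | B 55-56 | C 56-57 | D 57-58 | E 58-59 | B 59-60 | C 60-61 | D 61-62 | E 62-63 | B 63-64 | C 64-65 | D 65-66 | E 66-67 | C 67-68 | E 68-69 | C 69-70 | E 70-71 | C 71-72 | E 72-73 |
Completion: A=14  B=64  C=72  D=66  E=73
Finish order: A → B → D → C → E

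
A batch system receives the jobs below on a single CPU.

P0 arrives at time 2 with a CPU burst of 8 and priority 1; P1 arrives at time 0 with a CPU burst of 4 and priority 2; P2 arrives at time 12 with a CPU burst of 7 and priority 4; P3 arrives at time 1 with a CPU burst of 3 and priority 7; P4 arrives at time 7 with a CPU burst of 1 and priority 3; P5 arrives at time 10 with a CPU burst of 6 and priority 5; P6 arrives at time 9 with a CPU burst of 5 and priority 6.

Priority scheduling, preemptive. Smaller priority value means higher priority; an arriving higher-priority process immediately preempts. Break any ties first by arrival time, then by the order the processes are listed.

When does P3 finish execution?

Timeline: | P1 0-2 | P0 2-10 | P1 10-12 | P4 12-13 | P2 13-20 | P5 20-26 | P6 26-31 | P3 31-34 |
Completion: P0=10  P1=12  P2=20  P3=34  P4=13  P5=26  P6=31
Turnaround (C−A): P0=8  P1=12  P2=8  P3=33  P4=6  P5=16  P6=22

34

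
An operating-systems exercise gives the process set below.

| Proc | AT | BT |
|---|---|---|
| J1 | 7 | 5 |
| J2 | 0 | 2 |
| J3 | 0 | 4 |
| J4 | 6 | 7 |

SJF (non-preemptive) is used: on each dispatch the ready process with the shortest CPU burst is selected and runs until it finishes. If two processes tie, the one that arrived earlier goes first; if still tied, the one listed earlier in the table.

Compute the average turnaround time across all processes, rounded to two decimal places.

6.50

Schedule: | J2 0-2 | J3 2-6 | J4 6-13 | J1 13-18 |
Completion: J1=18  J2=2  J3=6  J4=13
Turnaround (C−A): J1=11  J2=2  J3=6  J4=7
Turnaround times: J1=11, J2=2, J3=6, J4=7
Average turnaround = (11+2+6+7) / 4 = 26/4 = 6.50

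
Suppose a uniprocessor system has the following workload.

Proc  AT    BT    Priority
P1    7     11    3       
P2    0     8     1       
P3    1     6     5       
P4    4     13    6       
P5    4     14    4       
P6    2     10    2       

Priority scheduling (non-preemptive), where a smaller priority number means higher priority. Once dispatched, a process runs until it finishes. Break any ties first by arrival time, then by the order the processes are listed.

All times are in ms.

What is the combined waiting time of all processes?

129

Gantt: | P2 0-8 | P6 8-18 | P1 18-29 | P5 29-43 | P3 43-49 | P4 49-62 |
Completion: P1=29  P2=8  P3=49  P4=62  P5=43  P6=18
Waiting = turnaround − burst: P1=11, P2=0, P3=42, P4=45, P5=25, P6=6
Total waiting = 11 + 0 + 42 + 45 + 25 + 6 = 129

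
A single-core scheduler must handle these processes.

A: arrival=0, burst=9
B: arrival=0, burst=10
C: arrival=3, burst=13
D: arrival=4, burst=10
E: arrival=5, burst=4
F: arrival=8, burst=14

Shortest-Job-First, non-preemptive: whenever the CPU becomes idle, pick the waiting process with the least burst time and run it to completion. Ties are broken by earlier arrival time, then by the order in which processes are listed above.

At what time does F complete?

Schedule: | A 0-9 | E 9-13 | B 13-23 | D 23-33 | C 33-46 | F 46-60 |
Completion: A=9  B=23  C=46  D=33  E=13  F=60
Turnaround (C−A): A=9  B=23  C=43  D=29  E=8  F=52

60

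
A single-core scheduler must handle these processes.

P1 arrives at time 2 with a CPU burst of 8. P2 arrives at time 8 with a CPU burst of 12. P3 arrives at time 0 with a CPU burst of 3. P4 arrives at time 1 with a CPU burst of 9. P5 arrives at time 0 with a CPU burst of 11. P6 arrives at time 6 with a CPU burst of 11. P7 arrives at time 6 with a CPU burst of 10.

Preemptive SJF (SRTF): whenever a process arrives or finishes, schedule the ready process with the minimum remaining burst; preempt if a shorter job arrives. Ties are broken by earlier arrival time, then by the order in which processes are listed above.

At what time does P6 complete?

52

Gantt: | P3 0-3 | P1 3-11 | P4 11-20 | P7 20-30 | P5 30-41 | P6 41-52 | P2 52-64 |
Completion: P1=11  P2=64  P3=3  P4=20  P5=41  P6=52  P7=30
Turnaround (C−A): P1=9  P2=56  P3=3  P4=19  P5=41  P6=46  P7=24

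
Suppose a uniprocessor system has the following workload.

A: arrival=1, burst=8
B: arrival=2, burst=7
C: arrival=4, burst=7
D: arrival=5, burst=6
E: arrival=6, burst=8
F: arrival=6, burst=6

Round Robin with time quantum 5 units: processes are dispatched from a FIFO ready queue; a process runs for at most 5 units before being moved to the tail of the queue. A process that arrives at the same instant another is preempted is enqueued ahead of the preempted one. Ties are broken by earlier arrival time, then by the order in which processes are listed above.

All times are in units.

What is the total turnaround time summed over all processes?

Gantt: | idle 0-1 | A 1-6 | B 6-11 | C 11-16 | D 16-21 | E 21-26 | F 26-31 | A 31-34 | B 34-36 | C 36-38 | D 38-39 | E 39-42 | F 42-43 |
Completion: A=34  B=36  C=38  D=39  E=42  F=43
Turnaround (C−A): A=33  B=34  C=34  D=34  E=36  F=37
Turnaround = completion − arrival: A=33, B=34, C=34, D=34, E=36, F=37
Total turnaround = 33 + 34 + 34 + 34 + 36 + 37 = 208

208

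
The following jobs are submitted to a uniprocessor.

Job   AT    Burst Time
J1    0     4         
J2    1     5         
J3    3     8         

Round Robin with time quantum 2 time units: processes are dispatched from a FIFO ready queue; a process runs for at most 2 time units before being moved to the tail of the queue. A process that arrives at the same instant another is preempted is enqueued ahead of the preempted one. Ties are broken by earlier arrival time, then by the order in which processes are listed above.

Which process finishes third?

Timeline: | J1 0-2 | J2 2-4 | J1 4-6 | J3 6-8 | J2 8-10 | J3 10-12 | J2 12-13 | J3 13-17 |
Completion: J1=6  J2=13  J3=17
Turnaround (C−A): J1=6  J2=12  J3=14
Finish order: J1 → J2 → J3

J3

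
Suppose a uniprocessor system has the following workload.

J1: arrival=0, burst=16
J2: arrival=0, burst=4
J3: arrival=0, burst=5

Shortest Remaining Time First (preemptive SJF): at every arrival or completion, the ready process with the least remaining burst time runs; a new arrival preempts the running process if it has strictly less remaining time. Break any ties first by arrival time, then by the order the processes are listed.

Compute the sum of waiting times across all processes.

Gantt: | J2 0-4 | J3 4-9 | J1 9-25 |
Completion: J1=25  J2=4  J3=9
Turnaround (C−A): J1=25  J2=4  J3=9
Waiting = turnaround − burst: J1=9, J2=0, J3=4
Total waiting = 9 + 0 + 4 = 13

13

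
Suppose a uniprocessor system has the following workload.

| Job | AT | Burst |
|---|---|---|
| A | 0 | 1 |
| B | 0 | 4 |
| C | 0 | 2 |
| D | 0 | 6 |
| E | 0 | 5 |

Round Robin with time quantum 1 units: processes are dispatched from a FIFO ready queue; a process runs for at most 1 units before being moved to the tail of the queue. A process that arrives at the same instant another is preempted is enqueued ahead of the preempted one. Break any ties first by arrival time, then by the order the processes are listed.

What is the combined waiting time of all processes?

38

Schedule: | A 0-1 | B 1-2 | C 2-3 | D 3-4 | E 4-5 | B 5-6 | C 6-7 | D 7-8 | E 8-9 | B 9-10 | D 10-11 | E 11-12 | B 12-13 | D 13-14 | E 14-15 | D 15-16 | E 16-17 | D 17-18 |
Completion: A=1  B=13  C=7  D=18  E=17
Turnaround (C−A): A=1  B=13  C=7  D=18  E=17
Waiting = turnaround − burst: A=0, B=9, C=5, D=12, E=12
Total waiting = 0 + 9 + 5 + 12 + 12 = 38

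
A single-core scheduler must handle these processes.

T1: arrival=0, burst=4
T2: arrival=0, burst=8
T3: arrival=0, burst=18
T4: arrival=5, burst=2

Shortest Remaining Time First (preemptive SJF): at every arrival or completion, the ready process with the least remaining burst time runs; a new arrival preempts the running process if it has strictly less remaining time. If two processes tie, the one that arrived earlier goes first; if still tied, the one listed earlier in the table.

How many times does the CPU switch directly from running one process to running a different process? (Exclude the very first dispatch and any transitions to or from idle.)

Schedule: | T1 0-4 | T2 4-5 | T4 5-7 | T2 7-14 | T3 14-32 |
Completion: T1=4  T2=14  T3=32  T4=7
Turnaround (C−A): T1=4  T2=14  T3=32  T4=2

4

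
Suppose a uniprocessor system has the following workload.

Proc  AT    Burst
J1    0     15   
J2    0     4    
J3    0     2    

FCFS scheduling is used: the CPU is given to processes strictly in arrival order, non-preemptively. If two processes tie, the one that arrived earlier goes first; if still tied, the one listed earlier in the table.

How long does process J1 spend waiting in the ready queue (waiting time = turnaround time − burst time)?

Gantt: | J1 0-15 | J2 15-19 | J3 19-21 |
Completion: J1=15  J2=19  J3=21
Turnaround (C−A): J1=15  J2=19  J3=21
Waiting(J1) = turnaround − burst = 15 − 15 = 0

0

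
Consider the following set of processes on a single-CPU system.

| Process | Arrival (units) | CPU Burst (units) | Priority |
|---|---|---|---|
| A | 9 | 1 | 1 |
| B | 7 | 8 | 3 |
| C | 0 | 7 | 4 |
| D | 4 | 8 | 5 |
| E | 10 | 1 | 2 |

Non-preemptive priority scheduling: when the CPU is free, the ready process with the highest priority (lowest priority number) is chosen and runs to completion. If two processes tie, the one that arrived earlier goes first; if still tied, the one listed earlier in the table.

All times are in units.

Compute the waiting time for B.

0

Timeline: | C 0-7 | B 7-15 | A 15-16 | E 16-17 | D 17-25 |
Completion: A=16  B=15  C=7  D=25  E=17
Turnaround (C−A): A=7  B=8  C=7  D=21  E=7
Waiting(B) = turnaround − burst = 8 − 8 = 0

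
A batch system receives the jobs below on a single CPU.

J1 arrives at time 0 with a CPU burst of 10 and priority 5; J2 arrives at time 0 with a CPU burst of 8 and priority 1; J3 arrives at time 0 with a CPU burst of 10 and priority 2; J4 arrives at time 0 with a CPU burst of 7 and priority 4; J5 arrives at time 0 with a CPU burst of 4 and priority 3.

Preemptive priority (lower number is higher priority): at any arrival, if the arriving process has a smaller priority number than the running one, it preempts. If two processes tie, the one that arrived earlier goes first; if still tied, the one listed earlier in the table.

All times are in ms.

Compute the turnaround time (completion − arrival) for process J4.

29

Timeline: | J2 0-8 | J3 8-18 | J5 18-22 | J4 22-29 | J1 29-39 |
Completion: J1=39  J2=8  J3=18  J4=29  J5=22
Turnaround (C−A): J1=39  J2=8  J3=18  J4=29  J5=22
Turnaround(J4) = completion − arrival = 29 − 0 = 29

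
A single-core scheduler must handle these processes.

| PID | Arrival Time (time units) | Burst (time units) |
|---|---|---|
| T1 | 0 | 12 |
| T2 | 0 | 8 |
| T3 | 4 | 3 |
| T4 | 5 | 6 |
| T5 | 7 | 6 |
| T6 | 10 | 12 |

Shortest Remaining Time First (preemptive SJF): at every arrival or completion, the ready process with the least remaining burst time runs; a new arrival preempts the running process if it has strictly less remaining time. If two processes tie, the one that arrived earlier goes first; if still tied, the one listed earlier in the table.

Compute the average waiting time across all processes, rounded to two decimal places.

Timeline: | T2 0-4 | T3 4-7 | T2 7-11 | T4 11-17 | T5 17-23 | T1 23-35 | T6 35-47 |
Completion: T1=35  T2=11  T3=7  T4=17  T5=23  T6=47
Turnaround (C−A): T1=35  T2=11  T3=3  T4=12  T5=16  T6=37
Waiting times: T1=23, T2=3, T3=0, T4=6, T5=10, T6=25
Average waiting = (23+3+0+6+10+25) / 6 = 67/6 = 11.17

11.17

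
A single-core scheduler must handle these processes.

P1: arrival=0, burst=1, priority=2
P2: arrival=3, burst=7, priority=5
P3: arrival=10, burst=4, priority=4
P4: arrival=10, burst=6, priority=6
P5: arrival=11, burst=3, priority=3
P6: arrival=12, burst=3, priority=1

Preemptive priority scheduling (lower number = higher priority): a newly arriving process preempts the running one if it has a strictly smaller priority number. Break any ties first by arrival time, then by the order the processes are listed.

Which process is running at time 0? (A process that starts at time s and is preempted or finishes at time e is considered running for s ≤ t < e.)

Timeline: | P1 0-1 | idle 1-3 | P2 3-10 | P3 10-11 | P5 11-12 | P6 12-15 | P5 15-17 | P3 17-20 | P4 20-26 |
Completion: P1=1  P2=10  P3=20  P4=26  P5=17  P6=15

P1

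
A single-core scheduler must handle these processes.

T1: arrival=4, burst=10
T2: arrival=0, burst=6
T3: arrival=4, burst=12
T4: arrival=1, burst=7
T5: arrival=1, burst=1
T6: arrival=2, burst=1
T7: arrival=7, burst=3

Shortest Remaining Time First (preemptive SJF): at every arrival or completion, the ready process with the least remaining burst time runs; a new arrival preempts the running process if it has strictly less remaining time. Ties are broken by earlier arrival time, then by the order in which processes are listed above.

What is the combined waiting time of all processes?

51

Schedule: | T2 0-1 | T5 1-2 | T6 2-3 | T2 3-8 | T7 8-11 | T4 11-18 | T1 18-28 | T3 28-40 |
Completion: T1=28  T2=8  T3=40  T4=18  T5=2  T6=3  T7=11
Turnaround (C−A): T1=24  T2=8  T3=36  T4=17  T5=1  T6=1  T7=4
Waiting = turnaround − burst: T1=14, T2=2, T3=24, T4=10, T5=0, T6=0, T7=1
Total waiting = 14 + 2 + 24 + 10 + 0 + 0 + 1 = 51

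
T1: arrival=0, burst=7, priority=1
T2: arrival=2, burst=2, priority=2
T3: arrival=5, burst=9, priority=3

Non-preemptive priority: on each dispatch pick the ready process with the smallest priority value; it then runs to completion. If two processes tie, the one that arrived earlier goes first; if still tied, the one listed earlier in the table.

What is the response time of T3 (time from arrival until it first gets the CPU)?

4

Gantt: | T1 0-7 | T2 7-9 | T3 9-18 |
Completion: T1=7  T2=9  T3=18
Turnaround (C−A): T1=7  T2=7  T3=13
Response(T3) = first start − arrival = 9 − 5 = 4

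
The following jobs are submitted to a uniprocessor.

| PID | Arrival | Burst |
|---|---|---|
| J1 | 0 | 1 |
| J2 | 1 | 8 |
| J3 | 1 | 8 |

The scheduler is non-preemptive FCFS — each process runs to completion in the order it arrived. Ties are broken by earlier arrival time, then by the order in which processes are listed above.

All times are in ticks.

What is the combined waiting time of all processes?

Gantt: | J1 0-1 | J2 1-9 | J3 9-17 |
Completion: J1=1  J2=9  J3=17
Waiting = turnaround − burst: J1=0, J2=0, J3=8
Total waiting = 0 + 0 + 8 = 8

8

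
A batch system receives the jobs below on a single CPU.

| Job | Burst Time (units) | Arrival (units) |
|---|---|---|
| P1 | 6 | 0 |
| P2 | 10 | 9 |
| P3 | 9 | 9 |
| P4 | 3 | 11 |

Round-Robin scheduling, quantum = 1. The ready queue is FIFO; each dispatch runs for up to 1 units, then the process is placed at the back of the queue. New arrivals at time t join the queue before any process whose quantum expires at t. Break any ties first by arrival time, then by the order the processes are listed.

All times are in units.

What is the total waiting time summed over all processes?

Gantt: | P1 0-6 | idle 6-9 | P2 9-10 | P3 10-11 | P2 11-12 | P4 12-13 | P3 13-14 | P2 14-15 | P4 15-16 | P3 16-17 | P2 17-18 | P4 18-19 | P3 19-20 | P2 20-21 | P3 21-22 | P2 22-23 | P3 23-24 | P2 24-25 | P3 25-26 | P2 26-27 | P3 27-28 | P2 28-29 | P3 29-30 | P2 30-31 |
Completion: P1=6  P2=31  P3=30  P4=19
Waiting = turnaround − burst: P1=0, P2=12, P3=12, P4=5
Total waiting = 0 + 12 + 12 + 5 = 29

29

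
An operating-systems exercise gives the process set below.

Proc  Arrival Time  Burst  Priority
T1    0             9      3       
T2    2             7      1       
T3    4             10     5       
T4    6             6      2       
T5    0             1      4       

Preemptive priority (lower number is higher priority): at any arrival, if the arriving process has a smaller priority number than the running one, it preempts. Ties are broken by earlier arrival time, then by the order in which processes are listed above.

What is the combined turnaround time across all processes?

90

Schedule: | T1 0-2 | T2 2-9 | T4 9-15 | T1 15-22 | T5 22-23 | T3 23-33 |
Completion: T1=22  T2=9  T3=33  T4=15  T5=23
Turnaround = completion − arrival: T1=22, T2=7, T3=29, T4=9, T5=23
Total turnaround = 22 + 7 + 29 + 9 + 23 = 90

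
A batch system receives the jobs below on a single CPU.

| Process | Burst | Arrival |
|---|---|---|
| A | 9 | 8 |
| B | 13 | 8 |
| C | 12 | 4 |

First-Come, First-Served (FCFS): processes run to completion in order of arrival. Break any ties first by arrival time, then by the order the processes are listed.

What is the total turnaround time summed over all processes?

59

Timeline: | idle 0-4 | C 4-16 | A 16-25 | B 25-38 |
Completion: A=25  B=38  C=16
Turnaround = completion − arrival: A=17, B=30, C=12
Total turnaround = 17 + 30 + 12 = 59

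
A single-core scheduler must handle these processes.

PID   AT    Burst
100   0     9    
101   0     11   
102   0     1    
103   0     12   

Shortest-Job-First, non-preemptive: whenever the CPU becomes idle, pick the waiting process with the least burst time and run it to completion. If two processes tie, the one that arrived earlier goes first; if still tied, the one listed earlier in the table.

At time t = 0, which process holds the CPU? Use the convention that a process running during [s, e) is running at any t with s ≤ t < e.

102

Schedule: | 102 0-1 | 100 1-10 | 101 10-21 | 103 21-33 |
Completion: 100=10  101=21  102=1  103=33
Turnaround (C−A): 100=10  101=21  102=1  103=33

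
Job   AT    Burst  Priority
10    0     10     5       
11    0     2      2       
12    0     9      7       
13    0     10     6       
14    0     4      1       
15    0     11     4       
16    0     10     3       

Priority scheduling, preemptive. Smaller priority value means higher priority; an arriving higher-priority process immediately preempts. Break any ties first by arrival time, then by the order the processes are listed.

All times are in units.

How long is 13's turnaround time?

Timeline: | 14 0-4 | 11 4-6 | 16 6-16 | 15 16-27 | 10 27-37 | 13 37-47 | 12 47-56 |
Completion: 10=37  11=6  12=56  13=47  14=4  15=27  16=16
Turnaround(13) = completion − arrival = 47 − 0 = 47

47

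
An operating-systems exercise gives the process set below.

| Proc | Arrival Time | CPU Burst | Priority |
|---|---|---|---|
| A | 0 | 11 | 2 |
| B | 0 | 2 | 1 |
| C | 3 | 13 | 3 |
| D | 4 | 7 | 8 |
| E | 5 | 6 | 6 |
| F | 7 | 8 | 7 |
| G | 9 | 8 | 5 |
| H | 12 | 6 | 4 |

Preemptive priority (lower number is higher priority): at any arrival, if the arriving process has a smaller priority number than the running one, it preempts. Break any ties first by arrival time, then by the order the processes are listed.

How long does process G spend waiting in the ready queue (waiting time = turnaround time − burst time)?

23

Gantt: | B 0-2 | A 2-13 | C 13-26 | H 26-32 | G 32-40 | E 40-46 | F 46-54 | D 54-61 |
Completion: A=13  B=2  C=26  D=61  E=46  F=54  G=40  H=32
Turnaround (C−A): A=13  B=2  C=23  D=57  E=41  F=47  G=31  H=20
Waiting(G) = turnaround − burst = 31 − 8 = 23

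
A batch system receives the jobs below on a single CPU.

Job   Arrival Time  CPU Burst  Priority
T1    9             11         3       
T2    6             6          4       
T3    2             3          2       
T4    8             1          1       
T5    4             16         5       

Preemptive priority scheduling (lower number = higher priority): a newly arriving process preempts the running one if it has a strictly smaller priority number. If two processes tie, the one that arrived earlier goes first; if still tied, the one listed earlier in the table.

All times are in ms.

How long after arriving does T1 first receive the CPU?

Gantt: | idle 0-2 | T3 2-5 | T5 5-6 | T2 6-8 | T4 8-9 | T1 9-20 | T2 20-24 | T5 24-39 |
Completion: T1=20  T2=24  T3=5  T4=9  T5=39
Turnaround (C−A): T1=11  T2=18  T3=3  T4=1  T5=35
Response(T1) = first start − arrival = 9 − 9 = 0

0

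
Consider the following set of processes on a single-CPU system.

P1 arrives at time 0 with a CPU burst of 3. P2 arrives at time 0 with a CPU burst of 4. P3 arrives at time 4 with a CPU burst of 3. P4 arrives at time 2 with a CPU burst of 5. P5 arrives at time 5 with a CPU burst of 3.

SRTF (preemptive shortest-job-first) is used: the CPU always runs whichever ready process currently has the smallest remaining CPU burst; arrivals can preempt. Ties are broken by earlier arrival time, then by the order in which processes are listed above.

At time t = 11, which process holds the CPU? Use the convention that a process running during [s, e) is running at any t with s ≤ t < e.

Schedule: | P1 0-3 | P2 3-7 | P3 7-10 | P5 10-13 | P4 13-18 |
Completion: P1=3  P2=7  P3=10  P4=18  P5=13

P5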